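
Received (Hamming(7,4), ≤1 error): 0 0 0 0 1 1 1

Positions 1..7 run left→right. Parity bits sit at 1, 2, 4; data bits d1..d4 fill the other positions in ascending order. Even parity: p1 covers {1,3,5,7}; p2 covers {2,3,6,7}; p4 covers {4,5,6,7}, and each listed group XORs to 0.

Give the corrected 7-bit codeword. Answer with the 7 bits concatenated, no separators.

s1 (pos 1,3,5,7): 0⊕0⊕1⊕1 = 0
s2 (pos 2,3,6,7): 0⊕0⊕1⊕1 = 0
s4 (pos 4,5,6,7): 0⊕1⊕1⊕1 = 1
Syndrome s4…s1 = 100 → error at position 4.
Flip position 4: 0000111 → 0001111

0001111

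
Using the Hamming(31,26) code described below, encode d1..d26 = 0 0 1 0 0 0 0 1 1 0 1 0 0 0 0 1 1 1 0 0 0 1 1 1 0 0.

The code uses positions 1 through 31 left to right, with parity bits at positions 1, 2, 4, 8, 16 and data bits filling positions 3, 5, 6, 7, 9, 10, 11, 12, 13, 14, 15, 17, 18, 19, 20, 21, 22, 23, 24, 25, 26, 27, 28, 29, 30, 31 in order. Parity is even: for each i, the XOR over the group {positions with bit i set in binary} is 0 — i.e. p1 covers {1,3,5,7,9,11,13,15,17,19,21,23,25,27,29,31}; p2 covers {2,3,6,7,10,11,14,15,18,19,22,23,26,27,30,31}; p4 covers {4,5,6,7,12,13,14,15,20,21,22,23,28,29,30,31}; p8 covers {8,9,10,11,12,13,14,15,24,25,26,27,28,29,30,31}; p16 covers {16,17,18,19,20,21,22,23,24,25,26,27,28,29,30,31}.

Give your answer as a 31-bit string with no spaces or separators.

Place data at non-parity positions: p1 p2 0 p4 0 1 0 p8 0 0 0 1 1 0 1 p16 0 0 0 0 1 1 1 0 0 0 1 1 1 0 0
p1 (pos 1,3,5,7,9,11,13,15,17,19,21,23,25,27,29,31): XOR of data positions = 0⊕0⊕0⊕0⊕0⊕1⊕1⊕0⊕0⊕1⊕1⊕0⊕1⊕1⊕0 = 0
p2 (pos 2,3,6,7,10,11,14,15,18,19,22,23,26,27,30,31): XOR of data positions = 0⊕1⊕0⊕0⊕0⊕0⊕1⊕0⊕0⊕1⊕1⊕0⊕1⊕0⊕0 = 1
p4 (pos 4,5,6,7,12,13,14,15,20,21,22,23,28,29,30,31): XOR of data positions = 0⊕1⊕0⊕1⊕1⊕0⊕1⊕0⊕1⊕1⊕1⊕1⊕1⊕0⊕0 = 1
p8 (pos 8,9,10,11,12,13,14,15,24,25,26,27,28,29,30,31): XOR of data positions = 0⊕0⊕0⊕1⊕1⊕0⊕1⊕0⊕0⊕0⊕1⊕1⊕1⊕0⊕0 = 0
p16 (pos 16,17,18,19,20,21,22,23,24,25,26,27,28,29,30,31): XOR of data positions = 0⊕0⊕0⊕0⊕1⊕1⊕1⊕0⊕0⊕0⊕1⊕1⊕1⊕0⊕0 = 0
Codeword: 0101010000011010000011100011100

0101010000011010000011100011100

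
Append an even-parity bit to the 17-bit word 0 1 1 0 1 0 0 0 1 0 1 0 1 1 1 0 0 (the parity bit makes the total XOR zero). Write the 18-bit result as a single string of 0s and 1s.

XOR of the 17 data bits: 0⊕1⊕1⊕0⊕1⊕0⊕0⊕0⊕1⊕0⊕1⊕0⊕1⊕1⊕1⊕0⊕0 = 0
Parity bit = 0 (so all 18 bits XOR to 0).

011010001010111000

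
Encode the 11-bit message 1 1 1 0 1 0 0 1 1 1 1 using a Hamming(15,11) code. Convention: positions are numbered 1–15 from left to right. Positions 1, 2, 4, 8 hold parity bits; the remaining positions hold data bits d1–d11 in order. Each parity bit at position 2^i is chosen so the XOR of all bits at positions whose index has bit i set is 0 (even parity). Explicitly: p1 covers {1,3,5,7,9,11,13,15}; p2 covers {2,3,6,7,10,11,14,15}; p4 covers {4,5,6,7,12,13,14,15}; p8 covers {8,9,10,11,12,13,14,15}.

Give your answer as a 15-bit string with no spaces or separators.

101011011001111

Place data at non-parity positions: p1 p2 1 p4 1 1 0 p8 1 0 0 1 1 1 1
p1 (pos 1,3,5,7,9,11,13,15): XOR of data positions = 1⊕1⊕0⊕1⊕0⊕1⊕1 = 1
p2 (pos 2,3,6,7,10,11,14,15): XOR of data positions = 1⊕1⊕0⊕0⊕0⊕1⊕1 = 0
p4 (pos 4,5,6,7,12,13,14,15): XOR of data positions = 1⊕1⊕0⊕1⊕1⊕1⊕1 = 0
p8 (pos 8,9,10,11,12,13,14,15): XOR of data positions = 1⊕0⊕0⊕1⊕1⊕1⊕1 = 1
Codeword: 101011011001111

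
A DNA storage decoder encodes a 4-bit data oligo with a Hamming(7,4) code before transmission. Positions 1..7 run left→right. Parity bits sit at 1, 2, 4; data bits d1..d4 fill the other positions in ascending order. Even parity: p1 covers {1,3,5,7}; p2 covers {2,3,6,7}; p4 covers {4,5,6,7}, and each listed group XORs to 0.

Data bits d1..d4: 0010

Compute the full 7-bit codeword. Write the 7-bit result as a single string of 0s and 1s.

0101010

Place data at non-parity positions: p1 p2 0 p4 0 1 0
p1 (pos 1,3,5,7): XOR of data positions = 0⊕0⊕0 = 0
p2 (pos 2,3,6,7): XOR of data positions = 0⊕1⊕0 = 1
p4 (pos 4,5,6,7): XOR of data positions = 0⊕1⊕0 = 1
Codeword: 0101010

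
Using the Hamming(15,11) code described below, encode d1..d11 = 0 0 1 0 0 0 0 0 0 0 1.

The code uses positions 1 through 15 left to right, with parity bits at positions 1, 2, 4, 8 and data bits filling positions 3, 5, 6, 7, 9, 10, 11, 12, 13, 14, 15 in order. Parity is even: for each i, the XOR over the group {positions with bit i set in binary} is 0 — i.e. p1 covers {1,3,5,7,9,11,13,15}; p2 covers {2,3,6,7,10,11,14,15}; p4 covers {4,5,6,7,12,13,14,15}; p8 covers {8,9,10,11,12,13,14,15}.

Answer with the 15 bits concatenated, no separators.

Place data at non-parity positions: p1 p2 0 p4 0 1 0 p8 0 0 0 0 0 0 1
p1 (pos 1,3,5,7,9,11,13,15): XOR of data positions = 0⊕0⊕0⊕0⊕0⊕0⊕1 = 1
p2 (pos 2,3,6,7,10,11,14,15): XOR of data positions = 0⊕1⊕0⊕0⊕0⊕0⊕1 = 0
p4 (pos 4,5,6,7,12,13,14,15): XOR of data positions = 0⊕1⊕0⊕0⊕0⊕0⊕1 = 0
p8 (pos 8,9,10,11,12,13,14,15): XOR of data positions = 0⊕0⊕0⊕0⊕0⊕0⊕1 = 1
Codeword: 100001010000001

100001010000001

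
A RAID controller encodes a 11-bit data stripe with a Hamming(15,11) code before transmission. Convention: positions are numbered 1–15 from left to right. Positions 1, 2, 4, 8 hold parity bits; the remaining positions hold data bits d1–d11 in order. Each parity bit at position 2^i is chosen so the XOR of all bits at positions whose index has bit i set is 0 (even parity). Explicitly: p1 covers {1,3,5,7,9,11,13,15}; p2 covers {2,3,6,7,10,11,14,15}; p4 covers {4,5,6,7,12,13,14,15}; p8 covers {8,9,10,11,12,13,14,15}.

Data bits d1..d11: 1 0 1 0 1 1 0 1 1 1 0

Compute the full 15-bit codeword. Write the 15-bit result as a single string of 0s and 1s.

101001011101110

Place data at non-parity positions: p1 p2 1 p4 0 1 0 p8 1 1 0 1 1 1 0
p1 (pos 1,3,5,7,9,11,13,15): XOR of data positions = 1⊕0⊕0⊕1⊕0⊕1⊕0 = 1
p2 (pos 2,3,6,7,10,11,14,15): XOR of data positions = 1⊕1⊕0⊕1⊕0⊕1⊕0 = 0
p4 (pos 4,5,6,7,12,13,14,15): XOR of data positions = 0⊕1⊕0⊕1⊕1⊕1⊕0 = 0
p8 (pos 8,9,10,11,12,13,14,15): XOR of data positions = 1⊕1⊕0⊕1⊕1⊕1⊕0 = 1
Codeword: 101001011101110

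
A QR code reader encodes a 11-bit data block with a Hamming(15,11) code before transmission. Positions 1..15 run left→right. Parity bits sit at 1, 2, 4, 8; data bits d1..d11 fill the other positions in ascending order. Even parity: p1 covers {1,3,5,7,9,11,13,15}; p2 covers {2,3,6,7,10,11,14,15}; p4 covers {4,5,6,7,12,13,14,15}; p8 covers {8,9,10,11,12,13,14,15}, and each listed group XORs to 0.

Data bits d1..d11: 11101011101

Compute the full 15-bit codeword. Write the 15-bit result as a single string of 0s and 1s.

001111011011101

Place data at non-parity positions: p1 p2 1 p4 1 1 0 p8 1 0 1 1 1 0 1
p1 (pos 1,3,5,7,9,11,13,15): XOR of data positions = 1⊕1⊕0⊕1⊕1⊕1⊕1 = 0
p2 (pos 2,3,6,7,10,11,14,15): XOR of data positions = 1⊕1⊕0⊕0⊕1⊕0⊕1 = 0
p4 (pos 4,5,6,7,12,13,14,15): XOR of data positions = 1⊕1⊕0⊕1⊕1⊕0⊕1 = 1
p8 (pos 8,9,10,11,12,13,14,15): XOR of data positions = 1⊕0⊕1⊕1⊕1⊕0⊕1 = 1
Codeword: 001111011011101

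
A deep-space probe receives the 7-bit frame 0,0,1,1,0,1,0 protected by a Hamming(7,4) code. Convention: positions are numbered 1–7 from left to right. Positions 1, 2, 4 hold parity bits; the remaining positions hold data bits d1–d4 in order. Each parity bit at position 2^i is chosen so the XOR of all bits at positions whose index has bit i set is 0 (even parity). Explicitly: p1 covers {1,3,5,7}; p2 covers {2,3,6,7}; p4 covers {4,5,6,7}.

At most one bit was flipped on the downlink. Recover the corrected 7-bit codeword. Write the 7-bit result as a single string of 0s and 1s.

s1 (pos 1,3,5,7): 0⊕1⊕0⊕0 = 1
s2 (pos 2,3,6,7): 0⊕1⊕1⊕0 = 0
s4 (pos 4,5,6,7): 1⊕0⊕1⊕0 = 0
Syndrome s4…s1 = 001 → error at position 1.
Flip position 1: 0011010 → 1011010

1011010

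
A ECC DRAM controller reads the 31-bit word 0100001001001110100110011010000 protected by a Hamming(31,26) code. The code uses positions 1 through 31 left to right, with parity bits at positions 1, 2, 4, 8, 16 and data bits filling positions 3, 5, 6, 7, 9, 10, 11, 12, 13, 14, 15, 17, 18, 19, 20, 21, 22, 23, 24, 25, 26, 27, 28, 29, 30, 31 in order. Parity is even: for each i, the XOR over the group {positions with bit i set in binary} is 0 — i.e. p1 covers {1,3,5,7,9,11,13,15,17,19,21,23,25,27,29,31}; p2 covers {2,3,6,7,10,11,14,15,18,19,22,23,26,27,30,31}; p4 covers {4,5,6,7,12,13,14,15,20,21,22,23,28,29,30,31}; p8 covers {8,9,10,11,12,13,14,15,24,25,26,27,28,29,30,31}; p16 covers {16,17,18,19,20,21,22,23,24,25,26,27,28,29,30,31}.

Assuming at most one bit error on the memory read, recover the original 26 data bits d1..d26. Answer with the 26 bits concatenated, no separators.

s1 (pos 1,3,5,7,9,11,13,15,17,19,21,23,25,27,29,31): 0⊕0⊕0⊕1⊕0⊕0⊕1⊕1⊕1⊕0⊕1⊕0⊕1⊕1⊕0⊕0 = 1
s2 (pos 2,3,6,7,10,11,14,15,18,19,22,23,26,27,30,31): 1⊕0⊕0⊕1⊕1⊕0⊕1⊕1⊕0⊕0⊕0⊕0⊕0⊕1⊕0⊕0 = 0
s4 (pos 4,5,6,7,12,13,14,15,20,21,22,23,28,29,30,31): 0⊕0⊕0⊕1⊕0⊕1⊕1⊕1⊕1⊕1⊕0⊕0⊕0⊕0⊕0⊕0 = 0
s8 (pos 8,9,10,11,12,13,14,15,24,25,26,27,28,29,30,31): 0⊕0⊕1⊕0⊕0⊕1⊕1⊕1⊕1⊕1⊕0⊕1⊕0⊕0⊕0⊕0 = 1
s16 (pos 16,17,18,19,20,21,22,23,24,25,26,27,28,29,30,31): 0⊕1⊕0⊕0⊕1⊕1⊕0⊕0⊕1⊕1⊕0⊕1⊕0⊕0⊕0⊕0 = 0
Syndrome s16…s1 = 01001 → error at position 9.
Flip position 9: 0100001001001110100110011010000 → 0100001011001110100110011010000
Read data bits from positions 3,5,6,7,9,10,11,12,13,14,15,17,18,19,20,21,22,23,24,25,26,27,28,29,30,31: 00011100111100110011010000

00011100111100110011010000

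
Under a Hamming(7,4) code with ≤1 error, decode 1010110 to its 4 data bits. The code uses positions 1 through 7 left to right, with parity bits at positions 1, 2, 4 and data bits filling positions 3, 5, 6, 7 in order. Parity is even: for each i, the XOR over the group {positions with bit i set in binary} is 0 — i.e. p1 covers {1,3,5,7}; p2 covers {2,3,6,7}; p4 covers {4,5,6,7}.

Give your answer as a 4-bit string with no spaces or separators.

s1 (pos 1,3,5,7): 1⊕1⊕1⊕0 = 1
s2 (pos 2,3,6,7): 0⊕1⊕1⊕0 = 0
s4 (pos 4,5,6,7): 0⊕1⊕1⊕0 = 0
Syndrome s4…s1 = 001 → error at position 1.
Flip position 1: 1010110 → 0010110
Read data bits from positions 3,5,6,7: 1110

1110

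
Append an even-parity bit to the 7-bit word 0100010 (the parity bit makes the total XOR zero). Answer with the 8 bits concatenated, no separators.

01000100

XOR of the 7 data bits: 0⊕1⊕0⊕0⊕0⊕1⊕0 = 0
Parity bit = 0 (so all 8 bits XOR to 0).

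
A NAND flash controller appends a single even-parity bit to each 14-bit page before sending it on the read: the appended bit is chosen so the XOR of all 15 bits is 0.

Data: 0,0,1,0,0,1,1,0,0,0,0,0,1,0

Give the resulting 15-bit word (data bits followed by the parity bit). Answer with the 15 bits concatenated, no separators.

XOR of the 14 data bits: 0⊕0⊕1⊕0⊕0⊕1⊕1⊕0⊕0⊕0⊕0⊕0⊕1⊕0 = 0
Parity bit = 0 (so all 15 bits XOR to 0).

001001100000100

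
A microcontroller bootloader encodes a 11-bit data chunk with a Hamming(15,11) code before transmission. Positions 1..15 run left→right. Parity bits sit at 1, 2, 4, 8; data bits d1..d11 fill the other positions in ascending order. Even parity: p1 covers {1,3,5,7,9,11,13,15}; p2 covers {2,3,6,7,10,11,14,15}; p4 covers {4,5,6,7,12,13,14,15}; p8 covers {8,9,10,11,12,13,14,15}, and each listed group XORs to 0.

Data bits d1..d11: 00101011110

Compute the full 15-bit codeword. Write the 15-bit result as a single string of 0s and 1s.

110001011011110

Place data at non-parity positions: p1 p2 0 p4 0 1 0 p8 1 0 1 1 1 1 0
p1 (pos 1,3,5,7,9,11,13,15): XOR of data positions = 0⊕0⊕0⊕1⊕1⊕1⊕0 = 1
p2 (pos 2,3,6,7,10,11,14,15): XOR of data positions = 0⊕1⊕0⊕0⊕1⊕1⊕0 = 1
p4 (pos 4,5,6,7,12,13,14,15): XOR of data positions = 0⊕1⊕0⊕1⊕1⊕1⊕0 = 0
p8 (pos 8,9,10,11,12,13,14,15): XOR of data positions = 1⊕0⊕1⊕1⊕1⊕1⊕0 = 1
Codeword: 110001011011110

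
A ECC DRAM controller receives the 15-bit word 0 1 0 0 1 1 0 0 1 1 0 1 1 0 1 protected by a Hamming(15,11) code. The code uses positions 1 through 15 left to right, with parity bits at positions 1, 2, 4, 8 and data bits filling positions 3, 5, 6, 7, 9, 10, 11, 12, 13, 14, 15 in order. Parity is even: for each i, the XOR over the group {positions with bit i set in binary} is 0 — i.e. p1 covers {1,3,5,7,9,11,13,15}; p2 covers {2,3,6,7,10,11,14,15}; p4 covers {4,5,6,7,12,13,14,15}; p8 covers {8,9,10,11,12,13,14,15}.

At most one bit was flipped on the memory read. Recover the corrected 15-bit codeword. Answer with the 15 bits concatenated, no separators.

s1 (pos 1,3,5,7,9,11,13,15): 0⊕0⊕1⊕0⊕1⊕0⊕1⊕1 = 0
s2 (pos 2,3,6,7,10,11,14,15): 1⊕0⊕1⊕0⊕1⊕0⊕0⊕1 = 0
s4 (pos 4,5,6,7,12,13,14,15): 0⊕1⊕1⊕0⊕1⊕1⊕0⊕1 = 1
s8 (pos 8,9,10,11,12,13,14,15): 0⊕1⊕1⊕0⊕1⊕1⊕0⊕1 = 1
Syndrome s8…s1 = 1100 → error at position 12.
Flip position 12: 010011001101101 → 010011001100101

010011001100101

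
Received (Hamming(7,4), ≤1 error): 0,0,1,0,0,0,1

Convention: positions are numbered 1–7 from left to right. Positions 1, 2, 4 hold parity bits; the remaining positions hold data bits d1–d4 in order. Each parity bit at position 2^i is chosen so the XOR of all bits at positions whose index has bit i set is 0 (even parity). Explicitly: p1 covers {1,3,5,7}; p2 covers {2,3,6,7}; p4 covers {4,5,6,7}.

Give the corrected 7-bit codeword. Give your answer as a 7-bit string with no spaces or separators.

s1 (pos 1,3,5,7): 0⊕1⊕0⊕1 = 0
s2 (pos 2,3,6,7): 0⊕1⊕0⊕1 = 0
s4 (pos 4,5,6,7): 0⊕0⊕0⊕1 = 1
Syndrome s4…s1 = 100 → error at position 4.
Flip position 4: 0010001 → 0011001

0011001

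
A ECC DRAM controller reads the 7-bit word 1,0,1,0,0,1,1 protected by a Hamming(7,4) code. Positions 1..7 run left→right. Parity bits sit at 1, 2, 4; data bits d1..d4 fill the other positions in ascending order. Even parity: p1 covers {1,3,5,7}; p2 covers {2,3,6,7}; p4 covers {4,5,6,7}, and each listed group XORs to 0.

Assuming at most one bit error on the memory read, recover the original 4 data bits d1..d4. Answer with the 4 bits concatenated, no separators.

0011

s1 (pos 1,3,5,7): 1⊕1⊕0⊕1 = 1
s2 (pos 2,3,6,7): 0⊕1⊕1⊕1 = 1
s4 (pos 4,5,6,7): 0⊕0⊕1⊕1 = 0
Syndrome s4…s1 = 011 → error at position 3.
Flip position 3: 1010011 → 1000011
Read data bits from positions 3,5,6,7: 0011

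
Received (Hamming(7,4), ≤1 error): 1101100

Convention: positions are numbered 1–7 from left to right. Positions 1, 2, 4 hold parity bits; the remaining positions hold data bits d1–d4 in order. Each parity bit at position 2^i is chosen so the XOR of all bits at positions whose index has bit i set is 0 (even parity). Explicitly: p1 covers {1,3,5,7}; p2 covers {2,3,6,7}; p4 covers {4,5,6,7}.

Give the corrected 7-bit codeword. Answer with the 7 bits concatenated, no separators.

1001100

s1 (pos 1,3,5,7): 1⊕0⊕1⊕0 = 0
s2 (pos 2,3,6,7): 1⊕0⊕0⊕0 = 1
s4 (pos 4,5,6,7): 1⊕1⊕0⊕0 = 0
Syndrome s4…s1 = 010 → error at position 2.
Flip position 2: 1101100 → 1001100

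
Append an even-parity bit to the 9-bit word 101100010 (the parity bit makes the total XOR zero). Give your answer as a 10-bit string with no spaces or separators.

1011000100

XOR of the 9 data bits: 1⊕0⊕1⊕1⊕0⊕0⊕0⊕1⊕0 = 0
Parity bit = 0 (so all 10 bits XOR to 0).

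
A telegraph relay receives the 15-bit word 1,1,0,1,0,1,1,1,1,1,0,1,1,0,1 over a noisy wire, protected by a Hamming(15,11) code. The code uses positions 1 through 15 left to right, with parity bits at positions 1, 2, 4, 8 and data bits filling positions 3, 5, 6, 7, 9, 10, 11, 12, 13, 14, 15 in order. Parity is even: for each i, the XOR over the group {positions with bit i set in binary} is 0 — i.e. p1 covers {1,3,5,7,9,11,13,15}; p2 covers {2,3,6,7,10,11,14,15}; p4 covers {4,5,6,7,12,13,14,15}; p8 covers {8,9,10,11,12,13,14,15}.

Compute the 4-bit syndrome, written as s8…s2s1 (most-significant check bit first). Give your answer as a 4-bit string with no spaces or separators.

0011

s1 (pos 1,3,5,7,9,11,13,15): 1⊕0⊕0⊕1⊕1⊕0⊕1⊕1 = 1
s2 (pos 2,3,6,7,10,11,14,15): 1⊕0⊕1⊕1⊕1⊕0⊕0⊕1 = 1
s4 (pos 4,5,6,7,12,13,14,15): 1⊕0⊕1⊕1⊕1⊕1⊕0⊕1 = 0
s8 (pos 8,9,10,11,12,13,14,15): 1⊕1⊕1⊕0⊕1⊕1⊕0⊕1 = 0
Syndrome s8…s1 = 0011 → error at position 3.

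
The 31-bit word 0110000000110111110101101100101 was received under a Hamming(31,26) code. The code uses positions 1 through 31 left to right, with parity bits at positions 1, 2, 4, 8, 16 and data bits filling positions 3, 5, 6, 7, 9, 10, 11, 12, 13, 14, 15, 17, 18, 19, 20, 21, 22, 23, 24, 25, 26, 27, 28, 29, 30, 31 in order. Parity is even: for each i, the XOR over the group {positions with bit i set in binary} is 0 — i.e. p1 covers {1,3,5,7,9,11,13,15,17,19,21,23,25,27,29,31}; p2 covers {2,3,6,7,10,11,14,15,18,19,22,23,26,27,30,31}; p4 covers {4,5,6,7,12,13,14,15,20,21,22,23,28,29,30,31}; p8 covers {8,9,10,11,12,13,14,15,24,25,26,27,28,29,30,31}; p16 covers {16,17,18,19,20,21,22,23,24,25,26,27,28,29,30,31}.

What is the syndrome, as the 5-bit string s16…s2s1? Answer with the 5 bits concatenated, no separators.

s1 (pos 1,3,5,7,9,11,13,15,17,19,21,23,25,27,29,31): 0⊕1⊕0⊕0⊕0⊕1⊕0⊕1⊕1⊕0⊕0⊕1⊕1⊕0⊕1⊕1 = 0
s2 (pos 2,3,6,7,10,11,14,15,18,19,22,23,26,27,30,31): 1⊕1⊕0⊕0⊕0⊕1⊕1⊕1⊕1⊕0⊕1⊕1⊕1⊕0⊕0⊕1 = 0
s4 (pos 4,5,6,7,12,13,14,15,20,21,22,23,28,29,30,31): 0⊕0⊕0⊕0⊕1⊕0⊕1⊕1⊕1⊕0⊕1⊕1⊕0⊕1⊕0⊕1 = 0
s8 (pos 8,9,10,11,12,13,14,15,24,25,26,27,28,29,30,31): 0⊕0⊕0⊕1⊕1⊕0⊕1⊕1⊕0⊕1⊕1⊕0⊕0⊕1⊕0⊕1 = 0
s16 (pos 16,17,18,19,20,21,22,23,24,25,26,27,28,29,30,31): 1⊕1⊕1⊕0⊕1⊕0⊕1⊕1⊕0⊕1⊕1⊕0⊕0⊕1⊕0⊕1 = 0
Syndrome s16…s1 = 00000 → no error.

00000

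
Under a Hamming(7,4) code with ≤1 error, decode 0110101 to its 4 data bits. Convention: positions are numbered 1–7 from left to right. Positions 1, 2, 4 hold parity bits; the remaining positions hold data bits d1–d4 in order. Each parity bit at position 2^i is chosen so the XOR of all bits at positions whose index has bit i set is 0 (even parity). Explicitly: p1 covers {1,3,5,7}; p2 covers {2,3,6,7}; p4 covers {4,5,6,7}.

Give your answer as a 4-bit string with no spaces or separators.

s1 (pos 1,3,5,7): 0⊕1⊕1⊕1 = 1
s2 (pos 2,3,6,7): 1⊕1⊕0⊕1 = 1
s4 (pos 4,5,6,7): 0⊕1⊕0⊕1 = 0
Syndrome s4…s1 = 011 → error at position 3.
Flip position 3: 0110101 → 0100101
Read data bits from positions 3,5,6,7: 0101

0101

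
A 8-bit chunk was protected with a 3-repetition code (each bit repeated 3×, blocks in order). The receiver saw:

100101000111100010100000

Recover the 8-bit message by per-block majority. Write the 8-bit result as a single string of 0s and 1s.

Block 1 (100): 1 one → 0
Block 2 (101): 2 ones → 1
Block 3 (000): 0 ones → 0
Block 4 (111): 3 ones → 1
Block 5 (100): 1 one → 0
Block 6 (010): 1 one → 0
Block 7 (100): 1 one → 0
Block 8 (000): 0 ones → 0

01010000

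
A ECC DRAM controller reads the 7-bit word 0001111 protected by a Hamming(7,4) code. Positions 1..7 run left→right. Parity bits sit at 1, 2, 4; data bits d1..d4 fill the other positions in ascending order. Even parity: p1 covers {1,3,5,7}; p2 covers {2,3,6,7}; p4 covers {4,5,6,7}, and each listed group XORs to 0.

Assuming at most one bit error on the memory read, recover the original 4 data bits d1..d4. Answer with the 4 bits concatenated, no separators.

0111

s1 (pos 1,3,5,7): 0⊕0⊕1⊕1 = 0
s2 (pos 2,3,6,7): 0⊕0⊕1⊕1 = 0
s4 (pos 4,5,6,7): 1⊕1⊕1⊕1 = 0
Syndrome s4…s1 = 000 → no error.
Read data bits from positions 3,5,6,7: 0111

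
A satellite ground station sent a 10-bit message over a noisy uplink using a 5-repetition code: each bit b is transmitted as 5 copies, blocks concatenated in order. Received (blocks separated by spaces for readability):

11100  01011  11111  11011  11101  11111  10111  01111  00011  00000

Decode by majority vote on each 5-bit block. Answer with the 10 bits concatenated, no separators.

1111111100

Block 1 (11100): 3 ones → 1
Block 2 (01011): 3 ones → 1
Block 3 (11111): 5 ones → 1
Block 4 (11011): 4 ones → 1
Block 5 (11101): 4 ones → 1
Block 6 (11111): 5 ones → 1
Block 7 (10111): 4 ones → 1
Block 8 (01111): 4 ones → 1
Block 9 (00011): 2 ones → 0
Block 10 (00000): 0 ones → 0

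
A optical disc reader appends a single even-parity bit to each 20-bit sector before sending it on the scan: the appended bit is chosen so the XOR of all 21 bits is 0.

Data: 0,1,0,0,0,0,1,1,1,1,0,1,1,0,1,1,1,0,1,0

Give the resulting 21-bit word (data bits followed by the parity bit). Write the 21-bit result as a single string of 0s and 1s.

010000111101101110101

XOR of the 20 data bits: 0⊕1⊕0⊕0⊕0⊕0⊕1⊕1⊕1⊕1⊕0⊕1⊕1⊕0⊕1⊕1⊕1⊕0⊕1⊕0 = 1
Parity bit = 1 (so all 21 bits XOR to 0).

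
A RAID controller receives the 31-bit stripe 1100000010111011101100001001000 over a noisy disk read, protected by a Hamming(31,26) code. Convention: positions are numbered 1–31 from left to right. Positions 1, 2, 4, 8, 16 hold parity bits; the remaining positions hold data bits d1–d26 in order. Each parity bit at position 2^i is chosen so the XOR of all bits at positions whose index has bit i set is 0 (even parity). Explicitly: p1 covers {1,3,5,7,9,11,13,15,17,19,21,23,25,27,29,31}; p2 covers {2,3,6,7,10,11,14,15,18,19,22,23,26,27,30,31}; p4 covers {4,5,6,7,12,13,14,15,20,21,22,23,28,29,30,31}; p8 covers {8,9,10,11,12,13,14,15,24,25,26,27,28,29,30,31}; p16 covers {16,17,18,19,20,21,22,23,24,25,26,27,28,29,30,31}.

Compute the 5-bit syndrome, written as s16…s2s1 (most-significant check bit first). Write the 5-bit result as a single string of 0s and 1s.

s1 (pos 1,3,5,7,9,11,13,15,17,19,21,23,25,27,29,31): 1⊕0⊕0⊕0⊕1⊕1⊕1⊕1⊕1⊕1⊕0⊕0⊕1⊕0⊕0⊕0 = 0
s2 (pos 2,3,6,7,10,11,14,15,18,19,22,23,26,27,30,31): 1⊕0⊕0⊕0⊕0⊕1⊕0⊕1⊕0⊕1⊕0⊕0⊕0⊕0⊕0⊕0 = 0
s4 (pos 4,5,6,7,12,13,14,15,20,21,22,23,28,29,30,31): 0⊕0⊕0⊕0⊕1⊕1⊕0⊕1⊕1⊕0⊕0⊕0⊕1⊕0⊕0⊕0 = 1
s8 (pos 8,9,10,11,12,13,14,15,24,25,26,27,28,29,30,31): 0⊕1⊕0⊕1⊕1⊕1⊕0⊕1⊕0⊕1⊕0⊕0⊕1⊕0⊕0⊕0 = 1
s16 (pos 16,17,18,19,20,21,22,23,24,25,26,27,28,29,30,31): 1⊕1⊕0⊕1⊕1⊕0⊕0⊕0⊕0⊕1⊕0⊕0⊕1⊕0⊕0⊕0 = 0
Syndrome s16…s1 = 01100 → error at position 12.

01100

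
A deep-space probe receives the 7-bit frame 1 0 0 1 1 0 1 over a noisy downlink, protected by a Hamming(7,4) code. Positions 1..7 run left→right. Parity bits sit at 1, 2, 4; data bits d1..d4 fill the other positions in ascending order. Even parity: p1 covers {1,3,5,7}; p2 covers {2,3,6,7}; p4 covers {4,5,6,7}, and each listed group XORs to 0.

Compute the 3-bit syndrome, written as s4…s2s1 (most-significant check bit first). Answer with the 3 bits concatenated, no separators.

s1 (pos 1,3,5,7): 1⊕0⊕1⊕1 = 1
s2 (pos 2,3,6,7): 0⊕0⊕0⊕1 = 1
s4 (pos 4,5,6,7): 1⊕1⊕0⊕1 = 1
Syndrome s4…s1 = 111 → error at position 7.

111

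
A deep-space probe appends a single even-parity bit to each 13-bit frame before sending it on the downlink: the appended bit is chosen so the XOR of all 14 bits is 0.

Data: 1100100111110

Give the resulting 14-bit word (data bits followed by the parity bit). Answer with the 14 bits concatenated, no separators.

11001001111100

XOR of the 13 data bits: 1⊕1⊕0⊕0⊕1⊕0⊕0⊕1⊕1⊕1⊕1⊕1⊕0 = 0
Parity bit = 0 (so all 14 bits XOR to 0).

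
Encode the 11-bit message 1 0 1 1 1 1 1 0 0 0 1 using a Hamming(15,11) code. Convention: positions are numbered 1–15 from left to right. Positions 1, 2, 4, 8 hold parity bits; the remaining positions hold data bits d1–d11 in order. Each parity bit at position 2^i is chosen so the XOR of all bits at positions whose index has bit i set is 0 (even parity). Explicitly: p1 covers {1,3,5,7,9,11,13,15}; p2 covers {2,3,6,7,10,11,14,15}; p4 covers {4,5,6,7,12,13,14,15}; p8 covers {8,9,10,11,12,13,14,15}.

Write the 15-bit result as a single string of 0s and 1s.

101101101110001

Place data at non-parity positions: p1 p2 1 p4 0 1 1 p8 1 1 1 0 0 0 1
p1 (pos 1,3,5,7,9,11,13,15): XOR of data positions = 1⊕0⊕1⊕1⊕1⊕0⊕1 = 1
p2 (pos 2,3,6,7,10,11,14,15): XOR of data positions = 1⊕1⊕1⊕1⊕1⊕0⊕1 = 0
p4 (pos 4,5,6,7,12,13,14,15): XOR of data positions = 0⊕1⊕1⊕0⊕0⊕0⊕1 = 1
p8 (pos 8,9,10,11,12,13,14,15): XOR of data positions = 1⊕1⊕1⊕0⊕0⊕0⊕1 = 0
Codeword: 101101101110001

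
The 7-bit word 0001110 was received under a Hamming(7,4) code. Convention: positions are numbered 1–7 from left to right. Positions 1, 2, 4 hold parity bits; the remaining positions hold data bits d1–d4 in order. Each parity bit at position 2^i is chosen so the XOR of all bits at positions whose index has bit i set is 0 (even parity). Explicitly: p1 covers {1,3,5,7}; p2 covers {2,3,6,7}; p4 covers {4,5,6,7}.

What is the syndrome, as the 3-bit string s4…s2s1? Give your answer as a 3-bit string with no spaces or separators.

111

s1 (pos 1,3,5,7): 0⊕0⊕1⊕0 = 1
s2 (pos 2,3,6,7): 0⊕0⊕1⊕0 = 1
s4 (pos 4,5,6,7): 1⊕1⊕1⊕0 = 1
Syndrome s4…s1 = 111 → error at position 7.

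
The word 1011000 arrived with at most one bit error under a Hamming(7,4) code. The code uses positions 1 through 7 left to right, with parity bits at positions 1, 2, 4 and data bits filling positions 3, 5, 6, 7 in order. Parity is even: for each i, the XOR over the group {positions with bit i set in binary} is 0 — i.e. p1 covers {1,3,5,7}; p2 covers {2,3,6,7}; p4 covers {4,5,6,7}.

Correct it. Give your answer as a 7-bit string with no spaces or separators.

1011010

s1 (pos 1,3,5,7): 1⊕1⊕0⊕0 = 0
s2 (pos 2,3,6,7): 0⊕1⊕0⊕0 = 1
s4 (pos 4,5,6,7): 1⊕0⊕0⊕0 = 1
Syndrome s4…s1 = 110 → error at position 6.
Flip position 6: 1011000 → 1011010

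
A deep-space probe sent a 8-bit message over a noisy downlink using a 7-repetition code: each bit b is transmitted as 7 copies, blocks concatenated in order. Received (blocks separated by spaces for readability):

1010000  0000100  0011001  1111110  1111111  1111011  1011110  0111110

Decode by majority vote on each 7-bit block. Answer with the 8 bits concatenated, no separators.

00011111

Block 1 (1010000): 2 ones → 0
Block 2 (0000100): 1 one → 0
Block 3 (0011001): 3 ones → 0
Block 4 (1111110): 6 ones → 1
Block 5 (1111111): 7 ones → 1
Block 6 (1111011): 6 ones → 1
Block 7 (1011110): 5 ones → 1
Block 8 (0111110): 5 ones → 1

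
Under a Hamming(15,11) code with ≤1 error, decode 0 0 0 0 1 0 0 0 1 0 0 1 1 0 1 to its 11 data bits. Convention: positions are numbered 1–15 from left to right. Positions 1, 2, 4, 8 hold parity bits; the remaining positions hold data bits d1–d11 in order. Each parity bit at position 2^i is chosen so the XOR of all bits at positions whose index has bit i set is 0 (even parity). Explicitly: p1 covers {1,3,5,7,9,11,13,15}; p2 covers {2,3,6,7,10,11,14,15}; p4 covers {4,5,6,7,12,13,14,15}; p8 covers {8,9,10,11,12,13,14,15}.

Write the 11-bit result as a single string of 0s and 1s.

s1 (pos 1,3,5,7,9,11,13,15): 0⊕0⊕1⊕0⊕1⊕0⊕1⊕1 = 0
s2 (pos 2,3,6,7,10,11,14,15): 0⊕0⊕0⊕0⊕0⊕0⊕0⊕1 = 1
s4 (pos 4,5,6,7,12,13,14,15): 0⊕1⊕0⊕0⊕1⊕1⊕0⊕1 = 0
s8 (pos 8,9,10,11,12,13,14,15): 0⊕1⊕0⊕0⊕1⊕1⊕0⊕1 = 0
Syndrome s8…s1 = 0010 → error at position 2.
Flip position 2: 000010001001101 → 010010001001101
Read data bits from positions 3,5,6,7,9,10,11,12,13,14,15: 01001001101

01001001101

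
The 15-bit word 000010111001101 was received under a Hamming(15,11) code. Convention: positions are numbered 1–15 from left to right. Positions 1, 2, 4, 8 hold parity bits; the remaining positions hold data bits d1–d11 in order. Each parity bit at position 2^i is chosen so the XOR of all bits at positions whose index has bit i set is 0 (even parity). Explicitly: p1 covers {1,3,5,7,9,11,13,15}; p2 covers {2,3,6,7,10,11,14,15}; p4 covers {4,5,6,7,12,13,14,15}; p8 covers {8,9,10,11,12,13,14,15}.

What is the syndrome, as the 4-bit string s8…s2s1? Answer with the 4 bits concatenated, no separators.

s1 (pos 1,3,5,7,9,11,13,15): 0⊕0⊕1⊕1⊕1⊕0⊕1⊕1 = 1
s2 (pos 2,3,6,7,10,11,14,15): 0⊕0⊕0⊕1⊕0⊕0⊕0⊕1 = 0
s4 (pos 4,5,6,7,12,13,14,15): 0⊕1⊕0⊕1⊕1⊕1⊕0⊕1 = 1
s8 (pos 8,9,10,11,12,13,14,15): 1⊕1⊕0⊕0⊕1⊕1⊕0⊕1 = 1
Syndrome s8…s1 = 1101 → error at position 13.

1101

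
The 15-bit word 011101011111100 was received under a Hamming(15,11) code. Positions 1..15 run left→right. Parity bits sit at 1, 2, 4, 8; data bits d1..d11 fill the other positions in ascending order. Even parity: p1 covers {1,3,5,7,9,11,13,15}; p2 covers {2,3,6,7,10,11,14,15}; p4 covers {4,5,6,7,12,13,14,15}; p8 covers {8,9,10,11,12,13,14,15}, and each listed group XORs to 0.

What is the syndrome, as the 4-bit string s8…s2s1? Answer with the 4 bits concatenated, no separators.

s1 (pos 1,3,5,7,9,11,13,15): 0⊕1⊕0⊕0⊕1⊕1⊕1⊕0 = 0
s2 (pos 2,3,6,7,10,11,14,15): 1⊕1⊕1⊕0⊕1⊕1⊕0⊕0 = 1
s4 (pos 4,5,6,7,12,13,14,15): 1⊕0⊕1⊕0⊕1⊕1⊕0⊕0 = 0
s8 (pos 8,9,10,11,12,13,14,15): 1⊕1⊕1⊕1⊕1⊕1⊕0⊕0 = 0
Syndrome s8…s1 = 0010 → error at position 2.

0010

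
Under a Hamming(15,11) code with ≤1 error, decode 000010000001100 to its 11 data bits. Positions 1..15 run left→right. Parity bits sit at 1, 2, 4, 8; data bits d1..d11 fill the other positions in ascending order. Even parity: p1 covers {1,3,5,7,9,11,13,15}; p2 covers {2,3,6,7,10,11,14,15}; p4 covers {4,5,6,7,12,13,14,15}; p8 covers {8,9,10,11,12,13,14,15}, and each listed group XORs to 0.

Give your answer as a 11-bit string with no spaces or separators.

01000001100

s1 (pos 1,3,5,7,9,11,13,15): 0⊕0⊕1⊕0⊕0⊕0⊕1⊕0 = 0
s2 (pos 2,3,6,7,10,11,14,15): 0⊕0⊕0⊕0⊕0⊕0⊕0⊕0 = 0
s4 (pos 4,5,6,7,12,13,14,15): 0⊕1⊕0⊕0⊕1⊕1⊕0⊕0 = 1
s8 (pos 8,9,10,11,12,13,14,15): 0⊕0⊕0⊕0⊕1⊕1⊕0⊕0 = 0
Syndrome s8…s1 = 0100 → error at position 4.
Flip position 4: 000010000001100 → 000110000001100
Read data bits from positions 3,5,6,7,9,10,11,12,13,14,15: 01000001100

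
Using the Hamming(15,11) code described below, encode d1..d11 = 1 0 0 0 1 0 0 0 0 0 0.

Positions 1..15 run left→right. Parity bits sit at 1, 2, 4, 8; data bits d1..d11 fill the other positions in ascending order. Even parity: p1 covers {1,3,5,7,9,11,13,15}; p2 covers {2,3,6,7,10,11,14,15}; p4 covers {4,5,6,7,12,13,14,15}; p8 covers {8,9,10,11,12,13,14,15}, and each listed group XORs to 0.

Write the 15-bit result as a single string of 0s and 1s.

Place data at non-parity positions: p1 p2 1 p4 0 0 0 p8 1 0 0 0 0 0 0
p1 (pos 1,3,5,7,9,11,13,15): XOR of data positions = 1⊕0⊕0⊕1⊕0⊕0⊕0 = 0
p2 (pos 2,3,6,7,10,11,14,15): XOR of data positions = 1⊕0⊕0⊕0⊕0⊕0⊕0 = 1
p4 (pos 4,5,6,7,12,13,14,15): XOR of data positions = 0⊕0⊕0⊕0⊕0⊕0⊕0 = 0
p8 (pos 8,9,10,11,12,13,14,15): XOR of data positions = 1⊕0⊕0⊕0⊕0⊕0⊕0 = 1
Codeword: 011000011000000

011000011000000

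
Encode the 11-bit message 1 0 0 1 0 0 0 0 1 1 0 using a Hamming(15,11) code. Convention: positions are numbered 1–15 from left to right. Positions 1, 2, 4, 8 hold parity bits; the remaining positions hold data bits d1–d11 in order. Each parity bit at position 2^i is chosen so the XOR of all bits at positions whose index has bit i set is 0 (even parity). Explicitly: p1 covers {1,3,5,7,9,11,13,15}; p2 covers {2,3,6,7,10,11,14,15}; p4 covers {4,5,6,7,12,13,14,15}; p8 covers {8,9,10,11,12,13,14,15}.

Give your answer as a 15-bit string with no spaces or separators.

Place data at non-parity positions: p1 p2 1 p4 0 0 1 p8 0 0 0 0 1 1 0
p1 (pos 1,3,5,7,9,11,13,15): XOR of data positions = 1⊕0⊕1⊕0⊕0⊕1⊕0 = 1
p2 (pos 2,3,6,7,10,11,14,15): XOR of data positions = 1⊕0⊕1⊕0⊕0⊕1⊕0 = 1
p4 (pos 4,5,6,7,12,13,14,15): XOR of data positions = 0⊕0⊕1⊕0⊕1⊕1⊕0 = 1
p8 (pos 8,9,10,11,12,13,14,15): XOR of data positions = 0⊕0⊕0⊕0⊕1⊕1⊕0 = 0
Codeword: 111100100000110

111100100000110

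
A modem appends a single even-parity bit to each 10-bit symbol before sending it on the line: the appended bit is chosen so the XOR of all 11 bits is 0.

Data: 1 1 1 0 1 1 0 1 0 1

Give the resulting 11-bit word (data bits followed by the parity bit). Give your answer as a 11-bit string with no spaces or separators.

XOR of the 10 data bits: 1⊕1⊕1⊕0⊕1⊕1⊕0⊕1⊕0⊕1 = 1
Parity bit = 1 (so all 11 bits XOR to 0).

11101101011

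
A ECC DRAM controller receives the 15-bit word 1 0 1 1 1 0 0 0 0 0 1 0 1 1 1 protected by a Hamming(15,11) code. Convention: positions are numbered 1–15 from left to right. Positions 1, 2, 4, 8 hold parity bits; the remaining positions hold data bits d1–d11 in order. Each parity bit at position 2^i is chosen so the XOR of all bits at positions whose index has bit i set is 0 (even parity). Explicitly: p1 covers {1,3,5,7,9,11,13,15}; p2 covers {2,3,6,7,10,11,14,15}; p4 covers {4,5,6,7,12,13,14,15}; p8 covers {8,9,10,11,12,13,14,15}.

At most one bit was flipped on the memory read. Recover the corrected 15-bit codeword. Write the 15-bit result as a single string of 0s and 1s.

101010000010111

s1 (pos 1,3,5,7,9,11,13,15): 1⊕1⊕1⊕0⊕0⊕1⊕1⊕1 = 0
s2 (pos 2,3,6,7,10,11,14,15): 0⊕1⊕0⊕0⊕0⊕1⊕1⊕1 = 0
s4 (pos 4,5,6,7,12,13,14,15): 1⊕1⊕0⊕0⊕0⊕1⊕1⊕1 = 1
s8 (pos 8,9,10,11,12,13,14,15): 0⊕0⊕0⊕1⊕0⊕1⊕1⊕1 = 0
Syndrome s8…s1 = 0100 → error at position 4.
Flip position 4: 101110000010111 → 101010000010111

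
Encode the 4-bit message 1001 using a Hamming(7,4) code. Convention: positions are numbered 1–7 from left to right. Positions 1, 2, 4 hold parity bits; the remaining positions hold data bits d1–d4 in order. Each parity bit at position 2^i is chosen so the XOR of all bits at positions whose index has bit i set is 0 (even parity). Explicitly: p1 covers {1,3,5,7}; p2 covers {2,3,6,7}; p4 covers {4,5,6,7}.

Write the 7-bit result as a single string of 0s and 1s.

Place data at non-parity positions: p1 p2 1 p4 0 0 1
p1 (pos 1,3,5,7): XOR of data positions = 1⊕0⊕1 = 0
p2 (pos 2,3,6,7): XOR of data positions = 1⊕0⊕1 = 0
p4 (pos 4,5,6,7): XOR of data positions = 0⊕0⊕1 = 1
Codeword: 0011001

0011001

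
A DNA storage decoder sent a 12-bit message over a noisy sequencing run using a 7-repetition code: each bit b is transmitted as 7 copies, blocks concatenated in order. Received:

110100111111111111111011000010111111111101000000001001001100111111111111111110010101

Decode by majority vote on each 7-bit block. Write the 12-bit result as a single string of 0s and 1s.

Block 1 (1101001): 4 ones → 1
Block 2 (1111111): 7 ones → 1
Block 3 (1111111): 7 ones → 1
Block 4 (0110000): 2 ones → 0
Block 5 (1011111): 6 ones → 1
Block 6 (1111101): 6 ones → 1
Block 7 (0000000): 0 ones → 0
Block 8 (0100100): 2 ones → 0
Block 9 (1100111): 5 ones → 1
Block 10 (1111111): 7 ones → 1
Block 11 (1111111): 7 ones → 1
Block 12 (0010101): 3 ones → 0

111011001110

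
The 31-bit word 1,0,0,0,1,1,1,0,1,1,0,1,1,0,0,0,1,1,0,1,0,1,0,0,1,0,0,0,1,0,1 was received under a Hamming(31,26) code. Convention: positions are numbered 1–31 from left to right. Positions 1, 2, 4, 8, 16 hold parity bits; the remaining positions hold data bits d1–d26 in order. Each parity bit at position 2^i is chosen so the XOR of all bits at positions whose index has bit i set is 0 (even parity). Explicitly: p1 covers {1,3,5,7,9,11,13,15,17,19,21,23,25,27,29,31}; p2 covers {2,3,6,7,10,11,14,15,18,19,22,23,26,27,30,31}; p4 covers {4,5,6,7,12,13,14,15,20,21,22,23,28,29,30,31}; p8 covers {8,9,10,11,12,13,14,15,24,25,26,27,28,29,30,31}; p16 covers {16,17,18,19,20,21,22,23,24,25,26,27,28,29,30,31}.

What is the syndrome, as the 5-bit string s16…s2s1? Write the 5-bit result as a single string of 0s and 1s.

s1 (pos 1,3,5,7,9,11,13,15,17,19,21,23,25,27,29,31): 1⊕0⊕1⊕1⊕1⊕0⊕1⊕0⊕1⊕0⊕0⊕0⊕1⊕0⊕1⊕1 = 1
s2 (pos 2,3,6,7,10,11,14,15,18,19,22,23,26,27,30,31): 0⊕0⊕1⊕1⊕1⊕0⊕0⊕0⊕1⊕0⊕1⊕0⊕0⊕0⊕0⊕1 = 0
s4 (pos 4,5,6,7,12,13,14,15,20,21,22,23,28,29,30,31): 0⊕1⊕1⊕1⊕1⊕1⊕0⊕0⊕1⊕0⊕1⊕0⊕0⊕1⊕0⊕1 = 1
s8 (pos 8,9,10,11,12,13,14,15,24,25,26,27,28,29,30,31): 0⊕1⊕1⊕0⊕1⊕1⊕0⊕0⊕0⊕1⊕0⊕0⊕0⊕1⊕0⊕1 = 1
s16 (pos 16,17,18,19,20,21,22,23,24,25,26,27,28,29,30,31): 0⊕1⊕1⊕0⊕1⊕0⊕1⊕0⊕0⊕1⊕0⊕0⊕0⊕1⊕0⊕1 = 1
Syndrome s16…s1 = 11101 → error at position 29.

11101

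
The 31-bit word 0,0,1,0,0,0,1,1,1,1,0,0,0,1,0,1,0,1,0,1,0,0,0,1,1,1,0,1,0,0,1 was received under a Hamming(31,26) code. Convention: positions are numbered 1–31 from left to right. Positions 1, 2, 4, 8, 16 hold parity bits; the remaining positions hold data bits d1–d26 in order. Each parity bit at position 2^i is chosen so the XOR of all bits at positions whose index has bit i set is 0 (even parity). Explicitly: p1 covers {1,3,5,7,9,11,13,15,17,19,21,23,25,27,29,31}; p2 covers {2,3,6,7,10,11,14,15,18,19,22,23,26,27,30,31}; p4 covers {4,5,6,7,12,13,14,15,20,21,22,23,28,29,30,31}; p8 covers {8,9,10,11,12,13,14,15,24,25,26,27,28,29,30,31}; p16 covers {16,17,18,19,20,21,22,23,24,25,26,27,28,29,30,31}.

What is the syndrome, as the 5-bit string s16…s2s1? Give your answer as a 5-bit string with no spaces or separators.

s1 (pos 1,3,5,7,9,11,13,15,17,19,21,23,25,27,29,31): 0⊕1⊕0⊕1⊕1⊕0⊕0⊕0⊕0⊕0⊕0⊕0⊕1⊕0⊕0⊕1 = 1
s2 (pos 2,3,6,7,10,11,14,15,18,19,22,23,26,27,30,31): 0⊕1⊕0⊕1⊕1⊕0⊕1⊕0⊕1⊕0⊕0⊕0⊕1⊕0⊕0⊕1 = 1
s4 (pos 4,5,6,7,12,13,14,15,20,21,22,23,28,29,30,31): 0⊕0⊕0⊕1⊕0⊕0⊕1⊕0⊕1⊕0⊕0⊕0⊕1⊕0⊕0⊕1 = 1
s8 (pos 8,9,10,11,12,13,14,15,24,25,26,27,28,29,30,31): 1⊕1⊕1⊕0⊕0⊕0⊕1⊕0⊕1⊕1⊕1⊕0⊕1⊕0⊕0⊕1 = 1
s16 (pos 16,17,18,19,20,21,22,23,24,25,26,27,28,29,30,31): 1⊕0⊕1⊕0⊕1⊕0⊕0⊕0⊕1⊕1⊕1⊕0⊕1⊕0⊕0⊕1 = 0
Syndrome s16…s1 = 01111 → error at position 15.

01111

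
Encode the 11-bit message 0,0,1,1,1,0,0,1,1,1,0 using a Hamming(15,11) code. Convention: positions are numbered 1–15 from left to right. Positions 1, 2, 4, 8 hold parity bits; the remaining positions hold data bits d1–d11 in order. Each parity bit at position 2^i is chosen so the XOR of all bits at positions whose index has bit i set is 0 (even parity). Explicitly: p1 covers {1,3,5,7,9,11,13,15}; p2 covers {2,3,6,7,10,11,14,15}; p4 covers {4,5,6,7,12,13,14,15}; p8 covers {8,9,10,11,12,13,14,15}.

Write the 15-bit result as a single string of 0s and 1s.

110101101001110

Place data at non-parity positions: p1 p2 0 p4 0 1 1 p8 1 0 0 1 1 1 0
p1 (pos 1,3,5,7,9,11,13,15): XOR of data positions = 0⊕0⊕1⊕1⊕0⊕1⊕0 = 1
p2 (pos 2,3,6,7,10,11,14,15): XOR of data positions = 0⊕1⊕1⊕0⊕0⊕1⊕0 = 1
p4 (pos 4,5,6,7,12,13,14,15): XOR of data positions = 0⊕1⊕1⊕1⊕1⊕1⊕0 = 1
p8 (pos 8,9,10,11,12,13,14,15): XOR of data positions = 1⊕0⊕0⊕1⊕1⊕1⊕0 = 0
Codeword: 110101101001110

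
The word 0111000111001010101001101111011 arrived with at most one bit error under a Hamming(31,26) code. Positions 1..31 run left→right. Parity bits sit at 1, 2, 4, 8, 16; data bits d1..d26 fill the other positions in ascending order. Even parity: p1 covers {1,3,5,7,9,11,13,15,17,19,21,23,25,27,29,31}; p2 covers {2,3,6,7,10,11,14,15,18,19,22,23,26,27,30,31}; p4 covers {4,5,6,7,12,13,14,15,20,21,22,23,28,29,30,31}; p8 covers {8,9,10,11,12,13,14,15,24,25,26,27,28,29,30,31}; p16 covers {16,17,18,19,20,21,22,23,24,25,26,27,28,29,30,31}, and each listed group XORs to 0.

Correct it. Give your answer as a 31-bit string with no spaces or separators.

s1 (pos 1,3,5,7,9,11,13,15,17,19,21,23,25,27,29,31): 0⊕1⊕0⊕0⊕1⊕0⊕1⊕1⊕1⊕1⊕0⊕1⊕1⊕1⊕0⊕1 = 0
s2 (pos 2,3,6,7,10,11,14,15,18,19,22,23,26,27,30,31): 1⊕1⊕0⊕0⊕1⊕0⊕0⊕1⊕0⊕1⊕1⊕1⊕1⊕1⊕1⊕1 = 1
s4 (pos 4,5,6,7,12,13,14,15,20,21,22,23,28,29,30,31): 1⊕0⊕0⊕0⊕0⊕1⊕0⊕1⊕0⊕0⊕1⊕1⊕1⊕0⊕1⊕1 = 0
s8 (pos 8,9,10,11,12,13,14,15,24,25,26,27,28,29,30,31): 1⊕1⊕1⊕0⊕0⊕1⊕0⊕1⊕0⊕1⊕1⊕1⊕1⊕0⊕1⊕1 = 1
s16 (pos 16,17,18,19,20,21,22,23,24,25,26,27,28,29,30,31): 0⊕1⊕0⊕1⊕0⊕0⊕1⊕1⊕0⊕1⊕1⊕1⊕1⊕0⊕1⊕1 = 0
Syndrome s16…s1 = 01010 → error at position 10.
Flip position 10: 0111000111001010101001101111011 → 0111000110001010101001101111011

0111000110001010101001101111011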